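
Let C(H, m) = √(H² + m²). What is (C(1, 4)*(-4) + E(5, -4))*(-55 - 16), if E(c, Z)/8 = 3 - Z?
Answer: -3976 + 284*√17 ≈ -2805.0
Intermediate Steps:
E(c, Z) = 24 - 8*Z (E(c, Z) = 8*(3 - Z) = 24 - 8*Z)
(C(1, 4)*(-4) + E(5, -4))*(-55 - 16) = (√(1² + 4²)*(-4) + (24 - 8*(-4)))*(-55 - 16) = (√(1 + 16)*(-4) + (24 + 32))*(-71) = (√17*(-4) + 56)*(-71) = (-4*√17 + 56)*(-71) = (56 - 4*√17)*(-71) = -3976 + 284*√17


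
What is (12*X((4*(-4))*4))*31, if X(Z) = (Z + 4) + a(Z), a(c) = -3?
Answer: -23436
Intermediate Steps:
X(Z) = 1 + Z (X(Z) = (Z + 4) - 3 = (4 + Z) - 3 = 1 + Z)
(12*X((4*(-4))*4))*31 = (12*(1 + (4*(-4))*4))*31 = (12*(1 - 16*4))*31 = (12*(1 - 64))*31 = (12*(-63))*31 = -756*31 = -23436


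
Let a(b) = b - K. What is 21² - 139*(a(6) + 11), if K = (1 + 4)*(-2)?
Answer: -3312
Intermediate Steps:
K = -10 (K = 5*(-2) = -10)
a(b) = 10 + b (a(b) = b - 1*(-10) = b + 10 = 10 + b)
21² - 139*(a(6) + 11) = 21² - 139*((10 + 6) + 11) = 441 - 139*(16 + 11) = 441 - 139*27 = 441 - 3753 = -3312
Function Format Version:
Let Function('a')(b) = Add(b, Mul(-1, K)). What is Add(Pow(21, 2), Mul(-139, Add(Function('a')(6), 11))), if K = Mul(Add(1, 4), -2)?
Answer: -3312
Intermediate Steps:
K = -10 (K = Mul(5, -2) = -10)
Function('a')(b) = Add(10, b) (Function('a')(b) = Add(b, Mul(-1, -10)) = Add(b, 10) = Add(10, b))
Add(Pow(21, 2), Mul(-139, Add(Function('a')(6), 11))) = Add(Pow(21, 2), Mul(-139, Add(Add(10, 6), 11))) = Add(441, Mul(-139, Add(16, 11))) = Add(441, Mul(-139, 27)) = Add(441, -3753) = -3312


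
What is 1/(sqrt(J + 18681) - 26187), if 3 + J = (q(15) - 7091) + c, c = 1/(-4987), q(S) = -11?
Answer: -18656367/488546035556 - sqrt(287897071357)/3419822248892 ≈ -3.8344e-5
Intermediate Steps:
c = -1/4987 ≈ -0.00020052
J = -35432636/4987 (J = -3 + ((-11 - 7091) - 1/4987) = -3 + (-7102 - 1/4987) = -3 - 35417675/4987 = -35432636/4987 ≈ -7105.0)
1/(sqrt(J + 18681) - 26187) = 1/(sqrt(-35432636/4987 + 18681) - 26187) = 1/(sqrt(57729511/4987) - 26187) = 1/(sqrt(287897071357)/4987 - 26187) = 1/(-26187 + sqrt(287897071357)/4987)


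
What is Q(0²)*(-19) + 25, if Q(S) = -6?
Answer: 139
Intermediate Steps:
Q(0²)*(-19) + 25 = -6*(-19) + 25 = 114 + 25 = 139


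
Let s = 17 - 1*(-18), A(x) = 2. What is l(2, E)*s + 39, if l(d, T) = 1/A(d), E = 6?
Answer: 113/2 ≈ 56.500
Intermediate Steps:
l(d, T) = 1/2
s = 35 (s = 17 + 18 = 35)
l(2, E)*s + 39 = (1/2)*35 + 39 = 35/2 + 39 = 113/2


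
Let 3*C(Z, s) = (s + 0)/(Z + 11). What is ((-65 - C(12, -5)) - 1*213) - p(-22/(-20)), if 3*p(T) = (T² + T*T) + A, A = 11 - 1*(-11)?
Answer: -986933/3450 ≈ -286.07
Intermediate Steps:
A = 22 (A = 11 + 11 = 22)
C(Z, s) = s/(3*(11 + Z)) (C(Z, s) = ((s + 0)/(Z + 11))/3 = (s/(11 + Z))/3 = s/(3*(11 + Z)))
p(T) = 22/3 + 2*T²/3 (p(T) = ((T² + T*T) + 22)/3 = ((T² + T²) + 22)/3 = (2*T² + 22)/3 = (22 + 2*T²)/3 = 22/3 + 2*T²/3)
((-65 - C(12, -5)) - 1*213) - p(-22/(-20)) = ((-65 - (-5)/(3*(11 + 12))) - 1*213) - (22/3 + 2*(-22/(-20))²/3) = ((-65 - (-5)/(3*23)) - 213) - (22/3 + 2*(-22*(-1/20))²/3) = ((-65 - (-5)/(3*23)) - 213) - (22/3 + 2*(11/10)²/3) = ((-65 - 1*(-5/69)) - 213) - (22/3 + (⅔)*(121/100)) = ((-65 + 5/69) - 213) - (22/3 + 121/150) = (-4480/69 - 213) - 1*407/50 = -19177/69 - 407/50 = -986933/3450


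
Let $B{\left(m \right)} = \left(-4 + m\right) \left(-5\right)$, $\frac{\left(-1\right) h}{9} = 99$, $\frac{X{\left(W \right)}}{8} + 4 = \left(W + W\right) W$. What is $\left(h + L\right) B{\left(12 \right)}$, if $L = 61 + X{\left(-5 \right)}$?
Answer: $18480$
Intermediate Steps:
$X{\left(W \right)} = -32 + 16 W^{2}$ ($X{\left(W \right)} = -32 + 8 \left(W + W\right) W = -32 + 8 \cdot 2 W W = -32 + 8 \cdot 2 W^{2} = -32 + 16 W^{2}$)
$h = -891$ ($h = \left(-9\right) 99 = -891$)
$B{\left(m \right)} = 20 - 5 m$
$L = 429$ ($L = 61 - \left(32 - 16 \left(-5\right)^{2}\right) = 61 + \left(-32 + 16 \cdot 25\right) = 61 + \left(-32 + 400\right) = 61 + 368 = 429$)
$\left(h + L\right) B{\left(12 \right)} = \left(-891 + 429\right) \left(20 - 60\right) = - 462 \left(20 - 60\right) = \left(-462\right) \left(-40\right) = 18480$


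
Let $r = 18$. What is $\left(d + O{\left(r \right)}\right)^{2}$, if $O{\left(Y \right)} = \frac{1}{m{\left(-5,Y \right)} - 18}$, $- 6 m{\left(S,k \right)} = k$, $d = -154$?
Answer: $\frac{10465225}{441} \approx 23731.0$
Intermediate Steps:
$m{\left(S,k \right)} = - \frac{k}{6}$
$O{\left(Y \right)} = \frac{1}{-18 - \frac{Y}{6}}$ ($O{\left(Y \right)} = \frac{1}{- \frac{Y}{6} - 18} = \frac{1}{-18 - \frac{Y}{6}}$)
$\left(d + O{\left(r \right)}\right)^{2} = \left(-154 - \frac{6}{108 + 18}\right)^{2} = \left(-154 - \frac{6}{126}\right)^{2} = \left(-154 - \frac{1}{21}\right)^{2} = \left(- \frac{3235}{21}\right)^{2} = \frac{10465225}{441}$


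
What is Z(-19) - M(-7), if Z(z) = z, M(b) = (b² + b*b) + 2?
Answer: -119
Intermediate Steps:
M(b) = 2 + 2*b² (M(b) = (b² + b²) + 2 = 2*b² + 2 = 2 + 2*b²)
Z(-19) - M(-7) = -19 - (2 + 2*(-7)²) = -19 - (2 + 2*49) = -19 - (2 + 98) = -19 - 1*100 = -19 - 100 = -119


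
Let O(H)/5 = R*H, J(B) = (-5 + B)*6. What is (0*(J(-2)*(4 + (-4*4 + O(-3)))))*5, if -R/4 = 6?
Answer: 0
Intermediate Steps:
R = -24 (R = -4*6 = -24)
J(B) = -30 + 6*B
O(H) = -120*H (O(H) = 5*(-24*H) = -120*H)
(0*(J(-2)*(4 + (-4*4 + O(-3)))))*5 = (0*((-30 + 6*(-2))*(4 + (-4*4 - 120*(-3)))))*5 = (0*((-30 - 12)*(4 + (-16 + 360))))*5 = (0*(-42*(4 + 344)))*5 = (0*(-42*348))*5 = (0*(-14616))*5 = 0*5 = 0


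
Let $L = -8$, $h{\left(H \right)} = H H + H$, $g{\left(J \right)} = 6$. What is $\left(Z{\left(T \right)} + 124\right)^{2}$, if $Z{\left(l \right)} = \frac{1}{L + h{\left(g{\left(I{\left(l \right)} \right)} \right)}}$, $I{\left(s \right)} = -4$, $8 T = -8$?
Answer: $\frac{17783089}{1156} \approx 15383.0$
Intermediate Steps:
$T = -1$ ($T = \frac{1}{8} \left(-8\right) = -1$)
$h{\left(H \right)} = H + H^{2}$ ($h{\left(H \right)} = H^{2} + H = H + H^{2}$)
$Z{\left(l \right)} = \frac{1}{34}$ ($Z{\left(l \right)} = \frac{1}{-8 + 6 \left(1 + 6\right)} = \frac{1}{-8 + 6 \cdot 7} = \frac{1}{-8 + 42} = \frac{1}{34}$)
$\left(Z{\left(T \right)} + 124\right)^{2} = \left(\frac{1}{34} + 124\right)^{2} = \left(\frac{4217}{34}\right)^{2} = \frac{17783089}{1156}$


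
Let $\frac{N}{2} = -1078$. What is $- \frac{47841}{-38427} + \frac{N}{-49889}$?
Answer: $\frac{117599441}{91289743} \approx 1.2882$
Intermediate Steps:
$N = -2156$ ($N = 2 \left(-1078\right) = -2156$)
$- \frac{47841}{-38427} + \frac{N}{-49889} = - \frac{47841}{-38427} - \frac{2156}{-49889} = \left(-47841\right) \left(- \frac{1}{38427}\right) - - \frac{308}{7127} = \frac{15947}{12809} + \frac{308}{7127} = \frac{117599441}{91289743}$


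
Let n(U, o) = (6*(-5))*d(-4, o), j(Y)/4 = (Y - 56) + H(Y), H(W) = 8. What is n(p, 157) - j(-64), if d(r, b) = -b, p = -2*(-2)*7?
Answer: 5158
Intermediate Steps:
p = 28 (p = 4*7 = 28)
j(Y) = -192 + 4*Y (j(Y) = 4*((Y - 56) + 8) = 4*((-56 + Y) + 8) = 4*(-48 + Y) = -192 + 4*Y)
n(U, o) = 30*o (n(U, o) = (6*(-5))*(-o) = -(-30)*o = 30*o)
n(p, 157) - j(-64) = 30*157 - (-192 + 4*(-64)) = 4710 - (-192 - 256) = 4710 - 1*(-448) = 4710 + 448 = 5158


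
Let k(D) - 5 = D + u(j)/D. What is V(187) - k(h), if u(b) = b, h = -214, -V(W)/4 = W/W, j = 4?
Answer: 21937/107 ≈ 205.02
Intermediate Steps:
V(W) = -4 (V(W) = -4*W/W = -4*1 = -4)
k(D) = 5 + D + 4/D (k(D) = 5 + (D + 4/D) = 5 + D + 4/D)
V(187) - k(h) = -4 - (5 - 214 + 4/(-214)) = -4 - (5 - 214 + 4*(-1/214)) = -4 - (5 - 214 - 2/107) = -4 - 1*(-22365/107) = -4 + 22365/107 = 21937/107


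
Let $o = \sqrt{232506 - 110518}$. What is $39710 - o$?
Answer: $39710 - 2 \sqrt{30497} \approx 39361.0$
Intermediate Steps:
$o = 2 \sqrt{30497}$ ($o = \sqrt{121988} = 2 \sqrt{30497} \approx 349.27$)
$39710 - o = 39710 - 2 \sqrt{30497}$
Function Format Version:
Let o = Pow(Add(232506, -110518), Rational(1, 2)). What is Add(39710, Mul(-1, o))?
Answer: Add(39710, Mul(-2, Pow(30497, Rational(1, 2)))) ≈ 39361.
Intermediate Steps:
o = Mul(2, Pow(30497, Rational(1, 2))) (o = Pow(121988, Rational(1, 2)) = Mul(2, Pow(30497, Rational(1, 2))) ≈ 349.27)
Add(39710, Mul(-1, o)) = Add(39710, Mul(-1, Mul(2, Pow(30497, Rational(1, 2))))) = Add(39710, Mul(-2, Pow(30497, Rational(1, 2))))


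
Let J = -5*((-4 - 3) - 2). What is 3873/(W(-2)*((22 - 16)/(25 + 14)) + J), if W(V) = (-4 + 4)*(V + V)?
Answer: 1291/15 ≈ 86.067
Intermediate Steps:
W(V) = 0 (W(V) = 0*(2*V) = 0)
J = 45 (J = -5*(-7 - 2) = -5*(-9) = 45)
3873/(W(-2)*((22 - 16)/(25 + 14)) + J) = 3873/(0*((22 - 16)/(25 + 14)) + 45) = 3873/(0*(6/39) + 45) = 3873/(0*(6*(1/39)) + 45) = 3873/(0*(2/13) + 45) = 3873/(0 + 45) = 3873/45 = 3873*(1/45) = 1291/15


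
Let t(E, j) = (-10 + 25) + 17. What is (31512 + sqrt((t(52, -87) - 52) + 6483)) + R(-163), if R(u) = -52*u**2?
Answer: -1350076 + sqrt(6463) ≈ -1.3500e+6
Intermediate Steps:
t(E, j) = 32 (t(E, j) = 15 + 17 = 32)
(31512 + sqrt((t(52, -87) - 52) + 6483)) + R(-163) = (31512 + sqrt((32 - 52) + 6483)) - 52*(-163)**2 = (31512 + sqrt(-20 + 6483)) - 52*26569 = (31512 + sqrt(6463)) - 1381588 = -1350076 + sqrt(6463)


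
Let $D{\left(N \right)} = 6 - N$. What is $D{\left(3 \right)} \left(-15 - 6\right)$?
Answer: $-63$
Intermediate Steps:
$D{\left(3 \right)} \left(-15 - 6\right) = \left(6 - 3\right) \left(-15 - 6\right) = \left(6 - 3\right) \left(-21\right) = 3 \left(-21\right) = -63$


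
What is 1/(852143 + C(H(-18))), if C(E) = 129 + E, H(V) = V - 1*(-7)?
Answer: 1/852261 ≈ 1.1734e-6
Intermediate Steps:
H(V) = 7 + V (H(V) = V + 7 = 7 + V)
1/(852143 + C(H(-18))) = 1/(852143 + (129 + (7 - 18))) = 1/(852143 + (129 - 11)) = 1/(852143 + 118) = 1/852261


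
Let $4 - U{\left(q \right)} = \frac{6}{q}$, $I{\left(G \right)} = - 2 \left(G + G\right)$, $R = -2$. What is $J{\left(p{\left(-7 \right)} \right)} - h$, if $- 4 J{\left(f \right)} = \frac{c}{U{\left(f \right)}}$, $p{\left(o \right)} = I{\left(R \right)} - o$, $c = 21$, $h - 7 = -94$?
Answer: $\frac{2053}{24} \approx 85.542$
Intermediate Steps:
$h = -87$ ($h = 7 - 94 = -87$)
$I{\left(G \right)} = - 4 G$ ($I{\left(G \right)} = - 2 \cdot 2 G = - 4 G$)
$U{\left(q \right)} = 4 - \frac{6}{q}$
$p{\left(o \right)} = 8 - o$ ($p{\left(o \right)} = \left(-4\right) \left(-2\right) - o = 8 - o$)
$J{\left(f \right)} = - \frac{21}{4 \left(4 - \frac{6}{f}\right)}$ ($J{\left(f \right)} = - \frac{21 \frac{1}{4 - \frac{6}{f}}}{4} = - \frac{21}{4 \left(4 - \frac{6}{f}\right)}$)
$J{\left(p{\left(-7 \right)} \right)} - h = - \frac{21 \left(8 - -7\right)}{-24 + 16 \left(8 - -7\right)} - -87 = - \frac{21 \left(8 + 7\right)}{-24 + 16 \left(8 + 7\right)} + 87 = \left(-21\right) 15 \frac{1}{-24 + 16 \cdot 15} + 87 = \left(-21\right) 15 \frac{1}{-24 + 240} + 87 = \left(-21\right) 15 \cdot \frac{1}{216} + 87 = - \frac{35}{24} + 87 = \frac{2053}{24}$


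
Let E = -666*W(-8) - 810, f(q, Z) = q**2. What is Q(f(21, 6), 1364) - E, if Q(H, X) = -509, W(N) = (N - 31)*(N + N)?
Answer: 415885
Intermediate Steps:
W(N) = 2*N*(-31 + N) (W(N) = (-31 + N)*(2*N) = 2*N*(-31 + N))
E = -416394 (E = -1332*(-8)*(-31 - 8) - 810 = -1332*(-8)*(-39) - 810 = -666*624 - 810 = -415584 - 810 = -416394)
Q(f(21, 6), 1364) - E = -509 - 1*(-416394) = -509 + 416394 = 415885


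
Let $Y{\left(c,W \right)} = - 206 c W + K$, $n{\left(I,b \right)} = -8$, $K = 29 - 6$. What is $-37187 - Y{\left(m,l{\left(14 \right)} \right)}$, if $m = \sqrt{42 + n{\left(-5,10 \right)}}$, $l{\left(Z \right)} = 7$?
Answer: $-37210 + 1442 \sqrt{34} \approx -28802.0$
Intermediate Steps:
$K = 23$
$m = \sqrt{34}$ ($m = \sqrt{42 - 8} = \sqrt{34} \approx 5.8309$)
$Y{\left(c,W \right)} = 23 - 206 W c$ ($Y{\left(c,W \right)} = - 206 c W + 23 = - 206 W c + 23 = 23 - 206 W c$)
$-37187 - Y{\left(m,l{\left(14 \right)} \right)} = -37187 - \left(23 - 1442 \sqrt{34}\right) = -37210 + 1442 \sqrt{34}$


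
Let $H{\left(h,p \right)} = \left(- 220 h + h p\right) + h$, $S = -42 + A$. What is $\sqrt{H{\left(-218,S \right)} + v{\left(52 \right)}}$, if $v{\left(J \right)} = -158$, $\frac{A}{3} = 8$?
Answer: $2 \sqrt{12877} \approx 226.95$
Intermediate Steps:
$A = 24$ ($A = 3 \cdot 8 = 24$)
$S = -18$ ($S = -42 + 24 = -18$)
$H{\left(h,p \right)} = - 219 h + h p$
$\sqrt{H{\left(-218,S \right)} + v{\left(52 \right)}} = \sqrt{- 218 \left(-219 - 18\right) - 158} = \sqrt{\left(-218\right) \left(-237\right) - 158} = \sqrt{51666 - 158} = \sqrt{51508} = 2 \sqrt{12877}$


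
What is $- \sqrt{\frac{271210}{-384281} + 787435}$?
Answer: $- \frac{5 \sqrt{4651276323531401}}{384281} \approx -887.38$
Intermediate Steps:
$- \sqrt{\frac{271210}{-384281} + 787435} = - \sqrt{271210 \left(- \frac{1}{384281}\right) + 787435} = - \sqrt{- \frac{271210}{384281} + 787435} = - \sqrt{\frac{302596038025}{384281}} = - \frac{5 \sqrt{4651276323531401}}{384281}$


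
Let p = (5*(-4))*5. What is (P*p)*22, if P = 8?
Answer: -17600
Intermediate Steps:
p = -100 (p = -20*5 = -100)
(P*p)*22 = (8*(-100))*22 = -800*22 = -17600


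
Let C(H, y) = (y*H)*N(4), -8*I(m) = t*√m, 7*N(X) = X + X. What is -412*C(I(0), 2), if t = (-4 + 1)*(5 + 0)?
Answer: 0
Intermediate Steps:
t = -15 (t = -3*5 = -15)
N(X) = 2*X/7 (N(X) = (X + X)/7 = (2*X)/7 = 2*X/7)
I(m) = 15*√m/8 (I(m) = -(-15)*√m/8 = 15*√m/8)
C(H, y) = 8*H*y/7 (C(H, y) = (y*H)*((2/7)*4) = (H*y)*(8/7) = 8*H*y/7)
-412*C(I(0), 2) = -3296*15*√0/8*2/7 = -3296*(15/8)*0*2/7 = -3296*0*2/7 = -412*0 = 0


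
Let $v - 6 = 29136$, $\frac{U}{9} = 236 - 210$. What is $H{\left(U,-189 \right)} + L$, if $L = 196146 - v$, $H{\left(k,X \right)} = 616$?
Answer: $167620$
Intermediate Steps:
$U = 234$ ($U = 9 \left(236 - 210\right) = 9 \cdot 26 = 234$)
$v = 29142$ ($v = 6 + 29136 = 29142$)
$L = 167004$ ($L = 196146 - 29142 = 167004$)
$H{\left(U,-189 \right)} + L = 616 + 167004 = 167620$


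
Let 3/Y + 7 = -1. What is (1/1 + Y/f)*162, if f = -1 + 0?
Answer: 891/4 ≈ 222.75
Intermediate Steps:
f = -1
Y = -3/8 (Y = 3/(-7 - 1) = 3/(-8) = 3*(-⅛) = -3/8 ≈ -0.37500)
(1/1 + Y/f)*162 = (1/1 - 3/8/(-1))*162 = (1*1 - 3/8*(-1))*162 = (1 + 3/8)*162 = (11/8)*162 = 891/4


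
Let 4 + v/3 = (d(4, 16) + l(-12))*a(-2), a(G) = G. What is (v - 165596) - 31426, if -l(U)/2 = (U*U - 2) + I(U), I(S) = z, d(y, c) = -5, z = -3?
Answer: -195336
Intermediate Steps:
I(S) = -3
l(U) = 10 - 2*U² (l(U) = -2*((U*U - 2) - 3) = -2*((U² - 2) - 3) = -2*((-2 + U²) - 3) = -2*(-5 + U²) = 10 - 2*U²)
v = 1686 (v = -12 + 3*((-5 + (10 - 2*(-12)²))*(-2)) = -12 + 3*((-5 + (10 - 2*144))*(-2)) = -12 + 3*((-5 + (10 - 288))*(-2)) = -12 + 3*((-5 - 278)*(-2)) = -12 + 3*(-283*(-2)) = -12 + 3*566 = -12 + 1698 = 1686)
(v - 165596) - 31426 = (1686 - 165596) - 31426 = -163910 - 31426 = -195336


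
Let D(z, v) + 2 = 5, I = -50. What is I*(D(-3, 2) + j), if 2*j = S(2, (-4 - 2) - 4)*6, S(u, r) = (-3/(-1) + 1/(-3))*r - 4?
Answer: 4450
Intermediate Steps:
D(z, v) = 3 (D(z, v) = -2 + 5 = 3)
S(u, r) = -4 + 8*r/3 (S(u, r) = (-3*(-1) + 1*(-⅓))*r - 4 = (3 - ⅓)*r - 4 = 8*r/3 - 4 = -4 + 8*r/3)
j = -92 (j = ((-4 + 8*((-4 - 2) - 4)/3)*6)/2 = ((-4 + 8*(-6 - 4)/3)*6)/2 = ((-4 + (8/3)*(-10))*6)/2 = ((-4 - 80/3)*6)/2 = (-92/3*6)/2 = (½)*(-184) = -92)
I*(D(-3, 2) + j) = -50*(3 - 92) = -50*(-89) = 4450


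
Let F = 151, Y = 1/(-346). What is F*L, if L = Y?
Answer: -151/346 ≈ -0.43642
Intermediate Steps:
Y = -1/346 ≈ -0.0028902
L = -1/346 ≈ -0.0028902
F*L = 151*(-1/346) = -151/346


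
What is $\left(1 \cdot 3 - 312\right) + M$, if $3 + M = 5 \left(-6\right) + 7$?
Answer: $-335$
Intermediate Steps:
$M = -26$ ($M = -3 + \left(5 \left(-6\right) + 7\right) = -3 + \left(-30 + 7\right) = -3 - 23 = -26$)
$\left(1 \cdot 3 - 312\right) + M = \left(1 \cdot 3 - 312\right) - 26 = \left(3 - 312\right) - 26 = -309 - 26 = -335$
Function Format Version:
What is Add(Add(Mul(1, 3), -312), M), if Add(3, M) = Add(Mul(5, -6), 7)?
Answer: -335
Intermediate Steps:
M = -26 (M = Add(-3, Add(Mul(5, -6), 7)) = Add(-3, Add(-30, 7)) = Add(-3, -23) = -26)
Add(Add(Mul(1, 3), -312), M) = Add(Add(Mul(1, 3), -312), -26) = Add(Add(3, -312), -26) = Add(-309, -26) = -335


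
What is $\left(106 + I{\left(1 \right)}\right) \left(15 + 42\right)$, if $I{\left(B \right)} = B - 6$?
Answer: $5757$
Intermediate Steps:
$I{\left(B \right)} = -6 + B$
$\left(106 + I{\left(1 \right)}\right) \left(15 + 42\right) = \left(106 + \left(-6 + 1\right)\right) \left(15 + 42\right) = \left(106 - 5\right) 57 = 101 \cdot 57 = 5757$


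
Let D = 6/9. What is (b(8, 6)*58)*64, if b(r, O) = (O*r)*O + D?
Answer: 3214592/3 ≈ 1.0715e+6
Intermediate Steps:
D = ⅔ (D = 6*(⅑) = ⅔ ≈ 0.66667)
b(r, O) = ⅔ + r*O² (b(r, O) = (O*r)*O + ⅔ = r*O² + ⅔ = ⅔ + r*O²)
(b(8, 6)*58)*64 = ((⅔ + 8*6²)*58)*64 = ((⅔ + 8*36)*58)*64 = ((⅔ + 288)*58)*64 = ((866/3)*58)*64 = (50228/3)*64 = 3214592/3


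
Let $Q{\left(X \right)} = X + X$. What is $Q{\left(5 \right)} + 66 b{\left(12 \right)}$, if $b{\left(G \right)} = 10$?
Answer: $670$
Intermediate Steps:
$Q{\left(X \right)} = 2 X$
$Q{\left(5 \right)} + 66 b{\left(12 \right)} = 2 \cdot 5 + 66 \cdot 10 = 10 + 660 = 670$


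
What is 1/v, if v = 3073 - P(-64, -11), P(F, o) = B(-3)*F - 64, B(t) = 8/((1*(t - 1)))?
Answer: 1/3009 ≈ 0.00033234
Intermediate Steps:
B(t) = 8/(-1 + t) (B(t) = 8/((1*(-1 + t))) = 8/(-1 + t))
P(F, o) = -64 - 2*F (P(F, o) = (8/(-1 - 3))*F - 64 = (8/(-4))*F - 64 = (8*(-¼))*F - 64 = -2*F - 64 = -64 - 2*F)
v = 3009 (v = 3073 - (-64 - 2*(-64)) = 3073 - (-64 + 128) = 3073 - 1*64 = 3073 - 64 = 3009)
1/v = 1/3009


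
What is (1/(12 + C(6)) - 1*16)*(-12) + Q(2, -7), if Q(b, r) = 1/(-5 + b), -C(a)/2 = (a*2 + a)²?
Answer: 30478/159 ≈ 191.69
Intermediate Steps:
C(a) = -18*a² (C(a) = -2*(a*2 + a)² = -2*(2*a + a)² = -2*9*a² = -18*a²)
(1/(12 + C(6)) - 1*16)*(-12) + Q(2, -7) = (1/(12 - 18*6²) - 1*16)*(-12) + 1/(-5 + 2) = (1/(12 - 18*36) - 16)*(-12) + 1/(-3) = (1/(12 - 648) - 16)*(-12) - ⅓ = (1/(-636) - 16)*(-12) - ⅓ = (-1/636 - 16)*(-12) - ⅓ = -10177/636*(-12) - ⅓ = 10177/53 - ⅓ = 30478/159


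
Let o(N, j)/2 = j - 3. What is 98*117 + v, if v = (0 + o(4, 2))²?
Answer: 11470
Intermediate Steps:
o(N, j) = -6 + 2*j (o(N, j) = 2*(j - 3) = 2*(-3 + j) = -6 + 2*j)
v = 4 (v = (0 + (-6 + 2*2))² = (0 + (-6 + 4))² = (0 - 2)² = (-2)² = 4)
98*117 + v = 98*117 + 4 = 11466 + 4 = 11470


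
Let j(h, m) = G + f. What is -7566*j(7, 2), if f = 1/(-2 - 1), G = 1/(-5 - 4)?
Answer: 10088/3 ≈ 3362.7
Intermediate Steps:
G = -1/9 (G = 1/(-9) = -1/9 ≈ -0.11111)
f = -1/3 (f = 1/(-3) = -1/3 ≈ -0.33333)
j(h, m) = -4/9 (j(h, m) = -1/9 - 1/3 = -4/9)
-7566*j(7, 2) = -7566*(-4/9) = 10088/3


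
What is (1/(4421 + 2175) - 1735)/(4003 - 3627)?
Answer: -11444059/2480096 ≈ -4.6144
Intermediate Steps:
(1/(4421 + 2175) - 1735)/(4003 - 3627) = (1/6596 - 1735)/376 = (1/6596 - 1735)*(1/376) = -11444059/6596*1/376 = -11444059/2480096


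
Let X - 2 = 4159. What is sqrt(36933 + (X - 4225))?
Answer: sqrt(36869) ≈ 192.01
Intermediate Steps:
X = 4161 (X = 2 + 4159 = 4161)
sqrt(36933 + (X - 4225)) = sqrt(36933 + (4161 - 4225)) = sqrt(36933 - 64) = sqrt(36869)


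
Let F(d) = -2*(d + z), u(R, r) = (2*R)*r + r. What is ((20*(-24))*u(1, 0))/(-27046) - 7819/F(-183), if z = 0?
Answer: -7819/366 ≈ -21.363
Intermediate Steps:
u(R, r) = r + 2*R*r (u(R, r) = 2*R*r + r = r + 2*R*r)
F(d) = -2*d (F(d) = -2*(d + 0) = -2*d)
((20*(-24))*u(1, 0))/(-27046) - 7819/F(-183) = ((20*(-24))*(0*(1 + 2*1)))/(-27046) - 7819/((-2*(-183))) = -0*(1 + 2)*(-1/27046) - 7819/366 = -0*3*(-1/27046) - 7819*1/366 = -480*0*(-1/27046) - 7819/366 = 0*(-1/27046) - 7819/366 = 0 - 7819/366 = -7819/366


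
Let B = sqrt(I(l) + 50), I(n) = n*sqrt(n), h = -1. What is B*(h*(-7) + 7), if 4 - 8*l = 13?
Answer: 7*sqrt(3200 - 54*I*sqrt(2))/4 ≈ 99.002 - 1.1812*I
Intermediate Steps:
l = -9/8 (l = 1/2 - 1/8*13 = 1/2 - 13/8 = -9/8 ≈ -1.1250)
I(n) = n**(3/2)
B = sqrt(50 - 27*I*sqrt(2)/32) (B = sqrt((-9/8)**(3/2) + 50) = sqrt(-27*I*sqrt(2)/32 + 50) = sqrt(50 - 27*I*sqrt(2)/32) ≈ 7.0716 - 0.08437*I)
B*(h*(-7) + 7) = (sqrt(3200 - 54*I*sqrt(2))/8)*(-1*(-7) + 7) = (sqrt(3200 - 54*I*sqrt(2))/8)*(7 + 7) = (sqrt(3200 - 54*I*sqrt(2))/8)*14 = 7*sqrt(3200 - 54*I*sqrt(2))/4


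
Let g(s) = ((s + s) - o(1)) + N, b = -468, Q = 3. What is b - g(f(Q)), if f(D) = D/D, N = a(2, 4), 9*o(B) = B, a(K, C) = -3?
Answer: -4202/9 ≈ -466.89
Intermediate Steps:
o(B) = B/9
N = -3
f(D) = 1
g(s) = -28/9 + 2*s (g(s) = ((s + s) - 1/9) - 3 = (2*s - 1*⅑) - 3 = (2*s - ⅑) - 3 = (-⅑ + 2*s) - 3 = -28/9 + 2*s)
b - g(f(Q)) = -468 - (-28/9 + 2*1) = -468 - (-28/9 + 2) = -468 - 1*(-10/9) = -468 + 10/9 = -4202/9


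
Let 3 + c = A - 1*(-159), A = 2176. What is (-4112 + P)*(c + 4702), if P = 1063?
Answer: -21446666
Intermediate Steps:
c = 2332 (c = -3 + (2176 - 1*(-159)) = -3 + (2176 + 159) = -3 + 2335 = 2332)
(-4112 + P)*(c + 4702) = (-4112 + 1063)*(2332 + 4702) = -3049*7034 = -21446666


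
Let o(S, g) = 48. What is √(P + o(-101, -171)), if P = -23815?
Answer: I*√23767 ≈ 154.17*I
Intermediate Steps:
√(P + o(-101, -171)) = √(-23815 + 48) = √(-23767) = I*√23767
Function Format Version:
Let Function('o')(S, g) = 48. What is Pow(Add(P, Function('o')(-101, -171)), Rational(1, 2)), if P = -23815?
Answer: Mul(I, Pow(23767, Rational(1, 2))) ≈ Mul(154.17, I)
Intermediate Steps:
Pow(Add(P, Function('o')(-101, -171)), Rational(1, 2)) = Pow(Add(-23815, 48), Rational(1, 2)) = Pow(-23767, Rational(1, 2)) = Mul(I, Pow(23767, Rational(1, 2)))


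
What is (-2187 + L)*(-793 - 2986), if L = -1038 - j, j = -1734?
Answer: 5634489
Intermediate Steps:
L = 696 (L = -1038 - 1*(-1734) = -1038 + 1734 = 696)
(-2187 + L)*(-793 - 2986) = (-2187 + 696)*(-793 - 2986) = -1491*(-3779) = 5634489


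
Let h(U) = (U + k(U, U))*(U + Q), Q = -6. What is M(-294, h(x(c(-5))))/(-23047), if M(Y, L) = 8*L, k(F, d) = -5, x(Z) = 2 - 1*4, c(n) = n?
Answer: -448/23047 ≈ -0.019439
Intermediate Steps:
x(Z) = -2 (x(Z) = 2 - 4 = -2)
h(U) = (-6 + U)*(-5 + U) (h(U) = (U - 5)*(U - 6) = (-5 + U)*(-6 + U) = (-6 + U)*(-5 + U))
M(-294, h(x(c(-5))))/(-23047) = (8*(30 + (-2)² - 11*(-2)))/(-23047) = (8*(30 + 4 + 22))*(-1/23047) = (8*56)*(-1/23047) = 448*(-1/23047) = -448/23047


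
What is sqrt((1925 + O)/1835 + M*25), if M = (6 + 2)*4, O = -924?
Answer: sqrt(2695616835)/1835 ≈ 28.294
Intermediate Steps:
M = 32 (M = 8*4 = 32)
sqrt((1925 + O)/1835 + M*25) = sqrt((1925 - 924)/1835 + 32*25) = sqrt(1001*(1/1835) + 800) = sqrt(1001/1835 + 800) = sqrt(1469001/1835) = sqrt(2695616835)/1835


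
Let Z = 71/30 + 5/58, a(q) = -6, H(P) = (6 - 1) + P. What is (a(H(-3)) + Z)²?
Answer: 2380849/189225 ≈ 12.582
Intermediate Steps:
H(P) = 5 + P
Z = 1067/435 (Z = 71*(1/30) + 5*(1/58) = 71/30 + 5/58 = 1067/435 ≈ 2.4529)
(a(H(-3)) + Z)² = (-6 + 1067/435)² = (-1543/435)² = 2380849/189225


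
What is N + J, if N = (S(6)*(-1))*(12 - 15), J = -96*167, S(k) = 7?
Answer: -16011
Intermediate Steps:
J = -16032
N = 21 (N = (7*(-1))*(12 - 15) = -7*(-3) = 21)
N + J = 21 - 16032 = -16011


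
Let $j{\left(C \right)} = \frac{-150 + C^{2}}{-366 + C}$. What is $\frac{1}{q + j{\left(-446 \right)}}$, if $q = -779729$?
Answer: $- \frac{14}{10919633} \approx -1.2821 \cdot 10^{-6}$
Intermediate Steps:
$j{\left(C \right)} = \frac{-150 + C^{2}}{-366 + C}$
$\frac{1}{q + j{\left(-446 \right)}} = \frac{1}{-779729 + \frac{-150 + \left(-446\right)^{2}}{-366 - 446}} = \frac{1}{-779729 + \frac{-150 + 198916}{-812}} = \frac{1}{-779729 - \frac{3427}{14}} = \frac{1}{- \frac{10919633}{14}} = - \frac{14}{10919633}$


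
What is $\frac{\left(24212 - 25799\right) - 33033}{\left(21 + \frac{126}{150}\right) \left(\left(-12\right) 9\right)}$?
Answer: $\frac{72125}{4914} \approx 14.677$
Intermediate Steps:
$\frac{\left(24212 - 25799\right) - 33033}{\left(21 + \frac{126}{150}\right) \left(\left(-12\right) 9\right)} = \frac{-1587 - 33033}{\left(21 + 126 \cdot \frac{1}{150}\right) \left(-108\right)} = - \frac{34620}{\left(21 + \frac{21}{25}\right) \left(-108\right)} = - \frac{34620}{\frac{546}{25} \left(-108\right)} = - \frac{34620}{- \frac{58968}{25}} = \left(-34620\right) \left(- \frac{25}{58968}\right) = \frac{72125}{4914}$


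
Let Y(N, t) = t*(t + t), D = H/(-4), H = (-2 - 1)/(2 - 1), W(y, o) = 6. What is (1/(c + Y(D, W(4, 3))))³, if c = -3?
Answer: 1/328509 ≈ 3.0441e-6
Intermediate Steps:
H = -3 (H = -3/1 = -3*1 = -3)
D = ¾ (D = -3/(-4) = -3*(-¼) = ¾ ≈ 0.75000)
Y(N, t) = 2*t² (Y(N, t) = t*(2*t) = 2*t²)
(1/(c + Y(D, W(4, 3))))³ = (1/(-3 + 2*6²))³ = (1/(-3 + 2*36))³ = (1/(-3 + 72))³ = (1/69)³ = 1/328509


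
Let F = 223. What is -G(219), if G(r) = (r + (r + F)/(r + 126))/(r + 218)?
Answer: -75997/150765 ≈ -0.50408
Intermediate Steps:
G(r) = (r + (223 + r)/(126 + r))/(218 + r) (G(r) = (r + (r + 223)/(r + 126))/(r + 218) = (r + (223 + r)/(126 + r))/(218 + r))
-G(219) = -(223 + 219² + 127*219)/(27468 + 219² + 344*219) = -(223 + 47961 + 27813)/(27468 + 47961 + 75336) = -75997/150765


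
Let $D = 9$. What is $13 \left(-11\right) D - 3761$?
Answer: $-5048$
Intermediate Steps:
$13 \left(-11\right) D - 3761 = 13 \left(-11\right) 9 - 3761 = \left(-143\right) 9 - 3761 = -1287 - 3761 = -5048$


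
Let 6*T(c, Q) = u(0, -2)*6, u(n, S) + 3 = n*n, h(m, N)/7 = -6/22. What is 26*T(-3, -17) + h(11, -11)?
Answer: -879/11 ≈ -79.909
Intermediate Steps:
h(m, N) = -21/11 (h(m, N) = 7*(-6/22) = 7*(-6*1/22) = 7*(-3/11) = -21/11)
u(n, S) = -3 + n² (u(n, S) = -3 + n*n = -3 + n²)
T(c, Q) = -3 (T(c, Q) = ((-3 + 0²)*6)/6 = ((-3 + 0)*6)/6 = (-3*6)/6 = (⅙)*(-18) = -3)
26*T(-3, -17) + h(11, -11) = 26*(-3) - 21/11 = -78 - 21/11 = -879/11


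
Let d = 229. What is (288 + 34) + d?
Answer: 551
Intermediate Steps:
(288 + 34) + d = (288 + 34) + 229 = 322 + 229 = 551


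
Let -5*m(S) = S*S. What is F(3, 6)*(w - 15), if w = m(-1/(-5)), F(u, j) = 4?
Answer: -7504/125 ≈ -60.032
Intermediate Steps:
m(S) = -S²/5 (m(S) = -S*S/5 = -S²/5)
w = -1/125 (w = -(-1/(-5))²/5 = -(-1*(-⅕))²/5 = -(⅕)²/5 = -⅕*1/25 = -1/125 ≈ -0.0080000)
F(3, 6)*(w - 15) = 4*(-1/125 - 15) = 4*(-1876/125) = -7504/125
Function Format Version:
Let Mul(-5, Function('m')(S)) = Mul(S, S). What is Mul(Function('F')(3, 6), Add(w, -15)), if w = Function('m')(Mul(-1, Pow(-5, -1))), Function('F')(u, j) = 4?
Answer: Rational(-7504, 125) ≈ -60.032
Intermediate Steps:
Function('m')(S) = Mul(Rational(-1, 5), Pow(S, 2)) (Function('m')(S) = Mul(Rational(-1, 5), Mul(S, S)) = Mul(Rational(-1, 5), Pow(S, 2)))
w = Rational(-1, 125) (w = Mul(Rational(-1, 5), Pow(Mul(-1, Pow(-5, -1)), 2)) = Mul(Rational(-1, 5), Pow(Mul(-1, Rational(-1, 5)), 2)) = Mul(Rational(-1, 5), Pow(Rational(1, 5), 2)) = Mul(Rational(-1, 5), Rational(1, 25)) = Rational(-1, 125) ≈ -0.0080000)
Mul(Function('F')(3, 6), Add(w, -15)) = Mul(4, Add(Rational(-1, 125), -15)) = Mul(4, Rational(-1876, 125)) = Rational(-7504, 125)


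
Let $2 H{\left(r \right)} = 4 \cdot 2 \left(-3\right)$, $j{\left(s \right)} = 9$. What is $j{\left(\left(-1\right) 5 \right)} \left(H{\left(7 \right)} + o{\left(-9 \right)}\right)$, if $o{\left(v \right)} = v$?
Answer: $-189$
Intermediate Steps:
$H{\left(r \right)} = -12$ ($H{\left(r \right)} = \frac{4 \cdot 2 \left(-3\right)}{2} = \frac{8 \left(-3\right)}{2} = \frac{1}{2} \left(-24\right) = -12$)
$j{\left(\left(-1\right) 5 \right)} \left(H{\left(7 \right)} + o{\left(-9 \right)}\right) = 9 \left(-12 - 9\right) = 9 \left(-21\right) = -189$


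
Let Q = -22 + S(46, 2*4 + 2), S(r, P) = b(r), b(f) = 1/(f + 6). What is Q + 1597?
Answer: 81901/52 ≈ 1575.0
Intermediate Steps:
b(f) = 1/(6 + f)
S(r, P) = 1/(6 + r)
Q = -1143/52 (Q = -22 + 1/(6 + 46) = -22 + 1/52 = -1143/52 ≈ -21.981)
Q + 1597 = -1143/52 + 1597 = 81901/52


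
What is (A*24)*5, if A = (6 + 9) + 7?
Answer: 2640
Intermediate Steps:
A = 22 (A = 15 + 7 = 22)
(A*24)*5 = (22*24)*5 = 528*5 = 2640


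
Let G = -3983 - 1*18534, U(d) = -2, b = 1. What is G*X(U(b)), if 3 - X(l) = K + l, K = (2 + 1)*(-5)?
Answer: -450340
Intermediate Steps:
G = -22517 (G = -3983 - 18534 = -22517)
K = -15 (K = 3*(-5) = -15)
X(l) = 18 - l (X(l) = 3 - (-15 + l) = 3 + (15 - l) = 18 - l)
G*X(U(b)) = -22517*(18 - 1*(-2)) = -22517*(18 + 2) = -22517*20 = -450340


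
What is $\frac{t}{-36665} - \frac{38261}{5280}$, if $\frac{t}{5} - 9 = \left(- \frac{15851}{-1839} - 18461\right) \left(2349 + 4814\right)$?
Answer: $\frac{427628940964211}{23734281120} \approx 18017.0$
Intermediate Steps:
$t = - \frac{1215343548565}{1839}$ ($t = 45 + 5 \left(- \frac{15851}{-1839} - 18461\right) \left(2349 + 4814\right) = 45 + 5 \left(\left(-15851\right) \left(- \frac{1}{1839}\right) - 18461\right) 7163 = 45 + 5 \left(\frac{15851}{1839} - 18461\right) 7163 = 45 + 5 \left(\left(- \frac{33933928}{1839}\right) 7163\right) = 45 + 5 \left(- \frac{243068726264}{1839}\right) = 45 - \frac{1215343631320}{1839} = - \frac{1215343548565}{1839} \approx -6.6087 \cdot 10^{8}$)
$\frac{t}{-36665} - \frac{38261}{5280} = - \frac{1215343548565}{1839 \left(-36665\right)} - \frac{38261}{5280} = \left(- \frac{1215343548565}{1839}\right) \left(- \frac{1}{36665}\right) - \frac{38261}{5280} = \frac{243068709713}{13485387} - \frac{38261}{5280} = \frac{427628940964211}{23734281120}$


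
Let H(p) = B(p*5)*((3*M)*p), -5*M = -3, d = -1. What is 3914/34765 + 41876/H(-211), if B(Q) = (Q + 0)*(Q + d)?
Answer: 413666386159/3677507614440 ≈ 0.11249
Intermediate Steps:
M = ⅗ (M = -⅕*(-3) = ⅗ ≈ 0.60000)
B(Q) = Q*(-1 + Q) (B(Q) = (Q + 0)*(Q - 1) = Q*(-1 + Q))
H(p) = 9*p²*(-1 + 5*p) (H(p) = ((p*5)*(-1 + p*5))*((3*(⅗))*p) = ((5*p)*(-1 + 5*p))*(9*p/5) = (5*p*(-1 + 5*p))*(9*p/5) = 9*p²*(-1 + 5*p))
3914/34765 + 41876/H(-211) = 3914/34765 + 41876/(((-211)²*(-9 + 45*(-211)))) = 3914*(1/34765) + 41876/((44521*(-9 - 9495))) = 3914/34765 + 41876/((44521*(-9504))) = 3914/34765 + 41876/(-423127584) = 3914/34765 + 41876*(-1/423127584) = 3914/34765 - 10469/105781896 = 413666386159/3677507614440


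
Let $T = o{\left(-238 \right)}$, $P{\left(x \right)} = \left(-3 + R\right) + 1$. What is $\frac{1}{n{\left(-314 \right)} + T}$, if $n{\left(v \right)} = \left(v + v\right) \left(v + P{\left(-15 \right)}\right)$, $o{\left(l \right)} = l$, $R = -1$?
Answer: $\frac{1}{198838} \approx 5.0292 \cdot 10^{-6}$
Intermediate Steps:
$P{\left(x \right)} = -3$ ($P{\left(x \right)} = \left(-3 - 1\right) + 1 = -4 + 1 = -3$)
$n{\left(v \right)} = 2 v \left(-3 + v\right)$ ($n{\left(v \right)} = \left(v + v\right) \left(v - 3\right) = 2 v \left(-3 + v\right)$)
$T = -238$
$\frac{1}{n{\left(-314 \right)} + T} = \frac{1}{2 \left(-314\right) \left(-3 - 314\right) - 238} = \frac{1}{2 \left(-314\right) \left(-317\right) - 238} = \frac{1}{199076 - 238} = \frac{1}{198838}$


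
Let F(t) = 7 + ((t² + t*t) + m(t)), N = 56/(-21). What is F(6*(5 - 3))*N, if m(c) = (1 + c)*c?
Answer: -3608/3 ≈ -1202.7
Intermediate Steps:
N = -8/3 (N = 56*(-1/21) = -8/3 ≈ -2.6667)
m(c) = c*(1 + c)
F(t) = 7 + 2*t² + t*(1 + t) (F(t) = 7 + ((t² + t*t) + t*(1 + t)) = 7 + ((t² + t²) + t*(1 + t)) = 7 + (2*t² + t*(1 + t)) = 7 + 2*t² + t*(1 + t))
F(6*(5 - 3))*N = (7 + 6*(5 - 3) + 3*(6*(5 - 3))²)*(-8/3) = (7 + 6*2 + 3*(6*2)²)*(-8/3) = (7 + 12 + 3*12²)*(-8/3) = (7 + 12 + 3*144)*(-8/3) = (7 + 12 + 432)*(-8/3) = 451*(-8/3) = -3608/3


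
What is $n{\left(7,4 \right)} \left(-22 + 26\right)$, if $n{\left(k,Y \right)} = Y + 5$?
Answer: $36$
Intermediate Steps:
$n{\left(k,Y \right)} = 5 + Y$
$n{\left(7,4 \right)} \left(-22 + 26\right) = \left(5 + 4\right) \left(-22 + 26\right) = 9 \cdot 4 = 36$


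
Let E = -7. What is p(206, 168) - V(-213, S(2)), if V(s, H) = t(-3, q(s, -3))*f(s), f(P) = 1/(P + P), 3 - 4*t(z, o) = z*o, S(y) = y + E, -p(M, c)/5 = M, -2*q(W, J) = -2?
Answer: -292519/284 ≈ -1030.0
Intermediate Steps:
q(W, J) = 1 (q(W, J) = -½*(-2) = 1)
p(M, c) = -5*M
S(y) = -7 + y (S(y) = y - 7 = -7 + y)
t(z, o) = ¾ - o*z/4 (t(z, o) = ¾ - z*o/4 = ¾ - o*z/4)
f(P) = 1/(2*P)
V(s, H) = 3/(4*s) (V(s, H) = (¾ - ¼*1*(-3))*(1/(2*s)) = (¾ + ¾)*(1/(2*s)) = 3*(1/(2*s))/2 = 3/(4*s))
p(206, 168) - V(-213, S(2)) = -5*206 - 3/(4*(-213)) = -1030 - 3*(-1)/(4*213) = -1030 - 1*(-1/284) = -1030 + 1/284 = -292519/284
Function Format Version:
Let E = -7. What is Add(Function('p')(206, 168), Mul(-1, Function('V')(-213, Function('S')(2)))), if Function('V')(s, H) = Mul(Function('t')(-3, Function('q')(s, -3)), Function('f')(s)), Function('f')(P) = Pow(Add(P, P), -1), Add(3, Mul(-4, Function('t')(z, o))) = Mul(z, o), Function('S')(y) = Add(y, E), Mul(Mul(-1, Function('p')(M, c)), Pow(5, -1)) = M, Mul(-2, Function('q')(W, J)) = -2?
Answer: Rational(-292519, 284) ≈ -1030.0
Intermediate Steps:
Function('q')(W, J) = 1 (Function('q')(W, J) = Mul(Rational(-1, 2), -2) = 1)
Function('p')(M, c) = Mul(-5, M)
Function('S')(y) = Add(-7, y) (Function('S')(y) = Add(y, -7) = Add(-7, y))
Function('t')(z, o) = Add(Rational(3, 4), Mul(Rational(-1, 4), o, z)) (Function('t')(z, o) = Add(Rational(3, 4), Mul(Rational(-1, 4), Mul(z, o))) = Add(Rational(3, 4), Mul(Rational(-1, 4), Mul(o, z))) = Add(Rational(3, 4), Mul(Rational(-1, 4), o, z)))
Function('f')(P) = Mul(Rational(1, 2), Pow(P, -1)) (Function('f')(P) = Pow(Mul(2, P), -1) = Mul(Rational(1, 2), Pow(P, -1)))
Function('V')(s, H) = Mul(Rational(3, 4), Pow(s, -1)) (Function('V')(s, H) = Mul(Add(Rational(3, 4), Mul(Rational(-1, 4), 1, -3)), Mul(Rational(1, 2), Pow(s, -1))) = Mul(Add(Rational(3, 4), Rational(3, 4)), Mul(Rational(1, 2), Pow(s, -1))) = Mul(Rational(3, 2), Mul(Rational(1, 2), Pow(s, -1))) = Mul(Rational(3, 4), Pow(s, -1)))
Add(Function('p')(206, 168), Mul(-1, Function('V')(-213, Function('S')(2)))) = Add(Mul(-5, 206), Mul(-1, Mul(Rational(3, 4), Pow(-213, -1)))) = Add(-1030, Mul(-1, Mul(Rational(3, 4), Rational(-1, 213)))) = Add(-1030, Mul(-1, Rational(-1, 284))) = Add(-1030, Rational(1, 284)) = Rational(-292519, 284)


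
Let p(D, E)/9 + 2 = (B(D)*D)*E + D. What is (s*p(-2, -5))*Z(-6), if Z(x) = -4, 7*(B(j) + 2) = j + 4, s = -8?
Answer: -42624/7 ≈ -6089.1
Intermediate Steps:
B(j) = -10/7 + j/7 (B(j) = -2 + (j + 4)/7 = -2 + (4 + j)/7 = -2 + (4/7 + j/7) = -10/7 + j/7)
p(D, E) = -18 + 9*D + 9*D*E*(-10/7 + D/7) (p(D, E) = -18 + 9*(((-10/7 + D/7)*D)*E + D) = -18 + 9*((D*(-10/7 + D/7))*E + D) = -18 + 9*(D*E*(-10/7 + D/7) + D) = -18 + 9*(D + D*E*(-10/7 + D/7)) = -18 + (9*D + 9*D*E*(-10/7 + D/7)) = -18 + 9*D + 9*D*E*(-10/7 + D/7))
(s*p(-2, -5))*Z(-6) = -8*(-18 + 9*(-2) + (9/7)*(-2)*(-5)*(-10 - 2))*(-4) = -8*(-18 - 18 + (9/7)*(-2)*(-5)*(-12))*(-4) = -8*(-18 - 18 - 1080/7)*(-4) = -8*(-1332/7)*(-4) = (10656/7)*(-4) = -42624/7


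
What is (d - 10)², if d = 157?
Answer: 21609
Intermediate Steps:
(d - 10)² = (157 - 10)² = 147² = 21609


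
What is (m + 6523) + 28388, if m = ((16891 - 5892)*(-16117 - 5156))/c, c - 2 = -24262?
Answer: 1080922587/24260 ≈ 44556.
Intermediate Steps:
c = -24260 (c = 2 - 24262 = -24260)
m = 233981727/24260 (m = ((16891 - 5892)*(-16117 - 5156))/(-24260) = (10999*(-21273))*(-1/24260) = -233981727*(-1/24260) = 233981727/24260 ≈ 9644.8)
(m + 6523) + 28388 = (233981727/24260 + 6523) + 28388 = 392229707/24260 + 28388 = 1080922587/24260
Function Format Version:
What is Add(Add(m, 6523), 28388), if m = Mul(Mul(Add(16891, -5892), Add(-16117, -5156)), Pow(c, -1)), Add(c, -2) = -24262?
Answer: Rational(1080922587, 24260) ≈ 44556.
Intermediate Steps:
c = -24260 (c = Add(2, -24262) = -24260)
m = Rational(233981727, 24260) (m = Mul(Mul(Add(16891, -5892), Add(-16117, -5156)), Pow(-24260, -1)) = Mul(Mul(10999, -21273), Rational(-1, 24260)) = Mul(-233981727, Rational(-1, 24260)) = Rational(233981727, 24260) ≈ 9644.8)
Add(Add(m, 6523), 28388) = Add(Add(Rational(233981727, 24260), 6523), 28388) = Add(Rational(392229707, 24260), 28388) = Rational(1080922587, 24260)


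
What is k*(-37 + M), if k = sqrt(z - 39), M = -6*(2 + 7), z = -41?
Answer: -364*I*sqrt(5) ≈ -813.93*I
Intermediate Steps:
M = -54 (M = -6*9 = -54)
k = 4*I*sqrt(5) (k = sqrt(-41 - 39) = sqrt(-80) = 4*I*sqrt(5) ≈ 8.9443*I)
k*(-37 + M) = (4*I*sqrt(5))*(-37 - 54) = (4*I*sqrt(5))*(-91) = -364*I*sqrt(5)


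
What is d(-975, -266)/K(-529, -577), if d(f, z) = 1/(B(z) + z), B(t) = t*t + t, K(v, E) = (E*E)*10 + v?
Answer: 1/233758912464 ≈ 4.2779e-12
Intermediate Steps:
K(v, E) = v + 10*E**2 (K(v, E) = E**2*10 + v = 10*E**2 + v = v + 10*E**2)
B(t) = t + t**2 (B(t) = t**2 + t = t + t**2)
d(f, z) = 1/(z + z*(1 + z)) (d(f, z) = 1/(z*(1 + z) + z) = 1/(z + z*(1 + z)))
d(-975, -266)/K(-529, -577) = (1/((-266)*(2 - 266)))/(-529 + 10*(-577)**2) = (-1/266/(-264))/(-529 + 10*332929) = (-1/266*(-1/264))/(-529 + 3329290) = (1/70224)/3328761 = (1/70224)*(1/3328761) = 1/233758912464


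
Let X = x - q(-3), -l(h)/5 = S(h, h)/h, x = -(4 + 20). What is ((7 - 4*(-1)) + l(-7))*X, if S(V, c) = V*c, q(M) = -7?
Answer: -782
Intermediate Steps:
x = -24 (x = -1*24 = -24)
l(h) = -5*h (l(h) = -5*h*h/h = -5*h²/h = -5*h)
X = -17 (X = -24 - 1*(-7) = -24 + 7 = -17)
((7 - 4*(-1)) + l(-7))*X = ((7 - 4*(-1)) - 5*(-7))*(-17) = ((7 + 4) + 35)*(-17) = (11 + 35)*(-17) = 46*(-17) = -782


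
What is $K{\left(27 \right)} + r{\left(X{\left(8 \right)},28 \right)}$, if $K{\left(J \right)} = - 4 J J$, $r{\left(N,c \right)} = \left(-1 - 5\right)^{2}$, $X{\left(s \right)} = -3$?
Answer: $-2880$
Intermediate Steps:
$r{\left(N,c \right)} = 36$ ($r{\left(N,c \right)} = \left(-6\right)^{2} = 36$)
$K{\left(J \right)} = - 4 J^{2}$
$K{\left(27 \right)} + r{\left(X{\left(8 \right)},28 \right)} = - 4 \cdot 27^{2} + 36 = \left(-4\right) 729 + 36 = -2916 + 36 = -2880$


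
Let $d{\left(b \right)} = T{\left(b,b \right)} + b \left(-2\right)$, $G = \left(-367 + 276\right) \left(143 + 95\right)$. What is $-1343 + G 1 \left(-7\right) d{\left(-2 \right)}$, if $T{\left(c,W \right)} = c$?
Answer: $301869$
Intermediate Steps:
$G = -21658$ ($G = \left(-91\right) 238 = -21658$)
$d{\left(b \right)} = - b$ ($d{\left(b \right)} = b + b \left(-2\right) = b - 2 b = - b$)
$-1343 + G 1 \left(-7\right) d{\left(-2 \right)} = -1343 - 21658 \cdot 1 \left(-7\right) \left(\left(-1\right) \left(-2\right)\right) = -1343 - 21658 \left(\left(-7\right) 2\right) = -1343 - -303212 = -1343 + 303212 = 301869$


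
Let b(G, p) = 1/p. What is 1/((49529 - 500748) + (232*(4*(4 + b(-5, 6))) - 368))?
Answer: -3/1343161 ≈ -2.2335e-6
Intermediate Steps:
b(G, p) = 1/p
1/((49529 - 500748) + (232*(4*(4 + b(-5, 6))) - 368)) = 1/((49529 - 500748) + (232*(4*(4 + 1/6)) - 368)) = 1/(-451219 + (232*(4*(4 + ⅙)) - 368)) = 1/(-451219 + (232*(4*(25/6)) - 368)) = 1/(-451219 + (232*(50/3) - 368)) = 1/(-451219 + (11600/3 - 368)) = 1/(-451219 + 10496/3) = 1/(-1343161/3) = -3/1343161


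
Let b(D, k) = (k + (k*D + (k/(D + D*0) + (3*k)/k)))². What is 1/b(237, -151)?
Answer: 56169/72534962428516 ≈ 7.7437e-10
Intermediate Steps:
b(D, k) = (3 + k + D*k + k/D)² (b(D, k) = (k + (D*k + (k/(D + 0) + 3)))² = (k + (D*k + (k/D + 3)))² = (k + (D*k + (3 + k/D)))² = (k + (3 + D*k + k/D))² = (3 + k + D*k + k/D)²)
1/b(237, -151) = 1/((-151 + 3*237 + 237*(-151) - 151*237²)²/237²) = 1/((-151 + 711 - 35787 - 151*56169)²/56169) = 1/((-151 + 711 - 35787 - 8481519)²/56169) = 1/((1/56169)*(-8516746)²) = 1/((1/56169)*72534962428516) = 1/(72534962428516/56169) = 56169/72534962428516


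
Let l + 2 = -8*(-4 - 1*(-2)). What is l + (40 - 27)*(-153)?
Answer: -1975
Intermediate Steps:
l = 14 (l = -2 - 8*(-4 - 1*(-2)) = -2 - 8*(-4 + 2) = -2 - 8*(-2) = -2 + 16 = 14)
l + (40 - 27)*(-153) = 14 + (40 - 27)*(-153) = 14 + 13*(-153) = 14 - 1989 = -1975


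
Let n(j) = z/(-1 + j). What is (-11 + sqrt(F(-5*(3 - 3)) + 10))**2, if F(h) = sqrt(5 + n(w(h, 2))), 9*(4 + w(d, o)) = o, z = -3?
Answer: (473 - sqrt(43)*sqrt(430 + 11*sqrt(86)))**2/1849 ≈ 55.989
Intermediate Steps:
w(d, o) = -4 + o/9
n(j) = -3/(-1 + j)
F(h) = 11*sqrt(86)/43 (F(h) = sqrt(5 - 3/(-1 + (-4 + (1/9)*2))) = sqrt(5 - 3/(-1 + (-4 + 2/9))) = sqrt(5 - 3/(-1 - 34/9)) = sqrt(5 - 3/(-43/9)) = sqrt(5 - 3*(-9/43)) = sqrt(5 + 27/43) = sqrt(242/43) = 11*sqrt(86)/43)
(-11 + sqrt(F(-5*(3 - 3)) + 10))**2 = (-11 + sqrt(11*sqrt(86)/43 + 10))**2 = (-11 + sqrt(10 + 11*sqrt(86)/43))**2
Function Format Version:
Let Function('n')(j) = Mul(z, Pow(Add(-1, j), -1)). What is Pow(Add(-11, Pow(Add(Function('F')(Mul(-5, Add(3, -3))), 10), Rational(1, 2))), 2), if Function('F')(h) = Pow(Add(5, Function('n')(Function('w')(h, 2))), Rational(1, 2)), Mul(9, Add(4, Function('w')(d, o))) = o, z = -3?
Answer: Mul(Rational(1, 1849), Pow(Add(473, Mul(-1, Pow(43, Rational(1, 2)), Pow(Add(430, Mul(11, Pow(86, Rational(1, 2)))), Rational(1, 2)))), 2)) ≈ 55.989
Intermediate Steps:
Function('w')(d, o) = Add(-4, Mul(Rational(1, 9), o))
Function('n')(j) = Mul(-3, Pow(Add(-1, j), -1))
Function('F')(h) = Mul(Rational(11, 43), Pow(86, Rational(1, 2))) (Function('F')(h) = Pow(Add(5, Mul(-3, Pow(Add(-1, Add(-4, Mul(Rational(1, 9), 2))), -1))), Rational(1, 2)) = Pow(Add(5, Mul(-3, Pow(Add(-1, Add(-4, Rational(2, 9))), -1))), Rational(1, 2)) = Pow(Add(5, Mul(-3, Pow(Add(-1, Rational(-34, 9)), -1))), Rational(1, 2)) = Pow(Add(5, Mul(-3, Pow(Rational(-43, 9), -1))), Rational(1, 2)) = Pow(Add(5, Mul(-3, Rational(-9, 43))), Rational(1, 2)) = Pow(Add(5, Rational(27, 43)), Rational(1, 2)) = Pow(Rational(242, 43), Rational(1, 2)) = Mul(Rational(11, 43), Pow(86, Rational(1, 2))))
Pow(Add(-11, Pow(Add(Function('F')(Mul(-5, Add(3, -3))), 10), Rational(1, 2))), 2) = Pow(Add(-11, Pow(Add(Mul(Rational(11, 43), Pow(86, Rational(1, 2))), 10), Rational(1, 2))), 2) = Pow(Add(-11, Pow(Add(10, Mul(Rational(11, 43), Pow(86, Rational(1, 2)))), Rational(1, 2))), 2)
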